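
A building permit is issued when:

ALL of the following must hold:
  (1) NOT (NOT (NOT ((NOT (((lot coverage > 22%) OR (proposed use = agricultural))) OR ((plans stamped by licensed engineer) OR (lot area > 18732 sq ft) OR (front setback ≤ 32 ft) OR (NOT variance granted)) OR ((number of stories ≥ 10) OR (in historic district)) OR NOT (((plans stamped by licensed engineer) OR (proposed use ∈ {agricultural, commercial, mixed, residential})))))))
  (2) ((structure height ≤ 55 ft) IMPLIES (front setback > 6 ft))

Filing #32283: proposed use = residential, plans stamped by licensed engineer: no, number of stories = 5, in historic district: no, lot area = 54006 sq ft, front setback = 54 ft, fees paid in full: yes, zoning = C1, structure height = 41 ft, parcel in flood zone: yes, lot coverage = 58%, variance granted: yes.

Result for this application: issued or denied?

Atomic conditions:
  lot coverage > 22%: 58 > 22 is true
  proposed use = agricultural: residential == agricultural is false
  plans stamped by licensed engineer: no → false
  lot area > 18732 sq ft: 54006 > 18732 is true
  front setback ≤ 32 ft: 54 ≤ 32 is false
  NOT variance granted: yes → false
  number of stories ≥ 10: 5 ≥ 10 is false
  in historic district: no → false
  proposed use ∈ {agricultural, commercial, mixed, residential}: residential is in the set → true
  structure height ≤ 55 ft: 41 ≤ 55 is true
  front setback > 6 ft: 54 > 6 is true
Combine:
[1.1.1.1.1.1] true OR false = true
[1.1.1.1.1] NOT true = false
[1.1.1.1.2] false OR true OR false OR false = true
[1.1.1.1.3] false OR false = false
[1.1.1.1.4.1] false OR true = true
[1.1.1.1.4] NOT true = false
[1.1.1.1] false OR true OR false OR false = true
[1.1.1] NOT true = false
[1.1] NOT false = true
[1] NOT true = false
[2] true → true = true
[root] false AND true = false
Overall: false → denied

Denied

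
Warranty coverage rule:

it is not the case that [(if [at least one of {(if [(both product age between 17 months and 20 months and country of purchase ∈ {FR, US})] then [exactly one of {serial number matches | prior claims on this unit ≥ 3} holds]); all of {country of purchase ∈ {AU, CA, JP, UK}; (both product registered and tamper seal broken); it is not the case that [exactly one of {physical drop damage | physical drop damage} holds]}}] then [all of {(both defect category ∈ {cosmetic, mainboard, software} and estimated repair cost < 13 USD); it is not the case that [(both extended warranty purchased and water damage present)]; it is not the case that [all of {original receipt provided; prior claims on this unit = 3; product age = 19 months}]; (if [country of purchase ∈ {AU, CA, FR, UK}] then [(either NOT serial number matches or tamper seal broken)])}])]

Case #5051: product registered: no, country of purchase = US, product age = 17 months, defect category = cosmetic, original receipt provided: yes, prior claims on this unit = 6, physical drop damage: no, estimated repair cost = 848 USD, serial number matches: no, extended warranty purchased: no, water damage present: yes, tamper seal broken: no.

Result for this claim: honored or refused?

Honored

Atomic conditions:
  product age between 17 months and 20 months: 17 in [17, 20] is true
  country of purchase ∈ {FR, US}: US is in the set → true
  serial number matches: no → false
  prior claims on this unit ≥ 3: 6 ≥ 3 is true
  country of purchase ∈ {AU, CA, JP, UK}: US is not in the set → false
  product registered: no → false
  tamper seal broken: no → false
  physical drop damage: no → false
  defect category ∈ {cosmetic, mainboard, software}: cosmetic is in the set → true
  estimated repair cost < 13 USD: 848 < 13 is false
  extended warranty purchased: no → false
  water damage present: yes → true
  original receipt provided: yes → true
  prior claims on this unit = 3: 6 == 3 is false
  product age = 19 months: 17 == 19 is false
  country of purchase ∈ {AU, CA, FR, UK}: US is not in the set → false
  NOT serial number matches: no → true
Combine:
[1.1.1.1] true AND true = true
[1.1.1.2] exactly-one(false, true) = true
[1.1.1] true → true = true
[1.1.2.2] false AND false = false
[1.1.2.3.1] exactly-one(false, false) = false
[1.1.2.3] NOT false = true
[1.1.2] false AND false AND true = false
[1.1] true OR false = true
[1.2.1] true AND false = false
[1.2.2.1] false AND true = false
[1.2.2] NOT false = true
[1.2.3.1] true AND false AND false = false
[1.2.3] NOT false = true
[1.2.4.2] true OR false = true
[1.2.4] false → true (antecedent false ⇒ implication holds) = true
[1.2] false AND true AND true AND true = false
[1] true → false = false
[root] NOT false = true
Overall: true → honored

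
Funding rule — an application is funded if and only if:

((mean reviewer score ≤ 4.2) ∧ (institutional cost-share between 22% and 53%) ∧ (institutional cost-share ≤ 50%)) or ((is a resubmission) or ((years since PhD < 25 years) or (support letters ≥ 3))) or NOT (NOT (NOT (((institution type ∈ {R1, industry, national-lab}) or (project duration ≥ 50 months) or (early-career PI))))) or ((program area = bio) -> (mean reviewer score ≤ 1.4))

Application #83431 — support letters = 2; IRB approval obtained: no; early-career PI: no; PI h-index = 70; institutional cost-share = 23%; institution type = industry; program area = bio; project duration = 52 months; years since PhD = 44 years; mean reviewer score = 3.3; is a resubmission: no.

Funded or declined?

Atomic conditions:
  mean reviewer score ≤ 4.2: 3.3 ≤ 4.2 is true
  institutional cost-share between 22% and 53%: 23 in [22, 53] is true
  institutional cost-share ≤ 50%: 23 ≤ 50 is true
  is a resubmission: no → false
  years since PhD < 25 years: 44 < 25 is false
  support letters ≥ 3: 2 ≥ 3 is false
  institution type ∈ {R1, industry, national-lab}: industry is in the set → true
  project duration ≥ 50 months: 52 ≥ 50 is true
  early-career PI: no → false
  program area = bio: bio == bio is true
  mean reviewer score ≤ 1.4: 3.3 ≤ 1.4 is false
Combine:
[1] true AND true AND true = true
[2.2] false OR false = false
[2] false OR false = false
[3.1.1.1] true OR true OR false = true
[3.1.1] NOT true = false
[3.1] NOT false = true
[3] NOT true = false
[4] true → false = false
[root] true OR false OR false OR false = true
Overall: true → funded

Funded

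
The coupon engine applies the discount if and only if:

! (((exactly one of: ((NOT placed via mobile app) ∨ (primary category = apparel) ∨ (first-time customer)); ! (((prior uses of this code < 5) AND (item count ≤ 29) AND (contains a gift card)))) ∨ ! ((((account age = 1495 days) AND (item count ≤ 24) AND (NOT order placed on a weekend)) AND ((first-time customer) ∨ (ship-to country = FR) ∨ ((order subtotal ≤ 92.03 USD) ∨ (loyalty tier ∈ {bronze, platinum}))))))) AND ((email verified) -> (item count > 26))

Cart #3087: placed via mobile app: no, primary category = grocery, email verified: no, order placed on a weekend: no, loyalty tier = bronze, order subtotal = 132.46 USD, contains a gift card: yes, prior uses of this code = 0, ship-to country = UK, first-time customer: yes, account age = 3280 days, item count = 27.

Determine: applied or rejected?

Rejected

Atomic conditions:
  NOT placed via mobile app: no → true
  primary category = apparel: grocery == apparel is false
  first-time customer: yes → true
  prior uses of this code < 5: 0 < 5 is true
  item count ≤ 29: 27 ≤ 29 is true
  contains a gift card: yes → true
  account age = 1495 days: 3280 == 1495 is false
  item count ≤ 24: 27 ≤ 24 is false
  NOT order placed on a weekend: no → true
  ship-to country = FR: UK == FR is false
  order subtotal ≤ 92.03 USD: 132.46 ≤ 92.03 is false
  loyalty tier ∈ {bronze, platinum}: bronze is in the set → true
  email verified: no → false
  item count > 26: 27 > 26 is true
Combine:
[1.1.1.1] true OR false OR true = true
[1.1.1.2.1] true AND true AND true = true
[1.1.1.2] NOT true = false
[1.1.1] exactly-one(true, false) = true
[1.1.2.1.1] false AND false AND true = false
[1.1.2.1.2.3] false OR true = true
[1.1.2.1.2] true OR false OR true = true
[1.1.2.1] false AND true = false
[1.1.2] NOT false = true
[1.1] true OR true = true
[1] NOT true = false
[2] false → true (antecedent false ⇒ implication holds) = true
[root] false AND true = false
Overall: false → rejected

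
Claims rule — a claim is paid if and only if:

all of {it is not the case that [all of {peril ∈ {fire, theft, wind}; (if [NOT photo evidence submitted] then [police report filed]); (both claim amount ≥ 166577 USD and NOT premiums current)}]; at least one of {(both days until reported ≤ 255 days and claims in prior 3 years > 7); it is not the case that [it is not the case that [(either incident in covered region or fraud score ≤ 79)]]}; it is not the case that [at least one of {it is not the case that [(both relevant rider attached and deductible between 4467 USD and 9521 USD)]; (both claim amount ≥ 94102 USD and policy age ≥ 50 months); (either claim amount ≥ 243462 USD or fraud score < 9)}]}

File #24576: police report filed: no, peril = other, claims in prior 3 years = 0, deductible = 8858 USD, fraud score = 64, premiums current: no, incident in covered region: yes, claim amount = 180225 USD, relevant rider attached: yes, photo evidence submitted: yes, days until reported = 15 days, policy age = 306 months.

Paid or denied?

Denied

Atomic conditions:
  peril ∈ {fire, theft, wind}: other is not in the set → false
  NOT photo evidence submitted: yes → false
  police report filed: no → false
  claim amount ≥ 166577 USD: 180225 ≥ 166577 is true
  NOT premiums current: no → true
  days until reported ≤ 255 days: 15 ≤ 255 is true
  claims in prior 3 years > 7: 0 > 7 is false
  incident in covered region: yes → true
  fraud score ≤ 79: 64 ≤ 79 is true
  relevant rider attached: yes → true
  deductible between 4467 USD and 9521 USD: 8858 in [4467, 9521] is true
  claim amount ≥ 94102 USD: 180225 ≥ 94102 is true
  policy age ≥ 50 months: 306 ≥ 50 is true
  claim amount ≥ 243462 USD: 180225 ≥ 243462 is false
  fraud score < 9: 64 < 9 is false
Combine:
[1.1.2] false → false (antecedent false ⇒ implication holds) = true
[1.1.3] true AND true = true
[1.1] false AND true AND true = false
[1] NOT false = true
[2.1] true AND false = false
[2.2.1.1] true OR true = true
[2.2.1] NOT true = false
[2.2] NOT false = true
[2] false OR true = true
[3.1.1.1] true AND true = true
[3.1.1] NOT true = false
[3.1.2] true AND true = true
[3.1.3] false OR false = false
[3.1] false OR true OR false = true
[3] NOT true = false
[root] true AND true AND false = false
Overall: false → denied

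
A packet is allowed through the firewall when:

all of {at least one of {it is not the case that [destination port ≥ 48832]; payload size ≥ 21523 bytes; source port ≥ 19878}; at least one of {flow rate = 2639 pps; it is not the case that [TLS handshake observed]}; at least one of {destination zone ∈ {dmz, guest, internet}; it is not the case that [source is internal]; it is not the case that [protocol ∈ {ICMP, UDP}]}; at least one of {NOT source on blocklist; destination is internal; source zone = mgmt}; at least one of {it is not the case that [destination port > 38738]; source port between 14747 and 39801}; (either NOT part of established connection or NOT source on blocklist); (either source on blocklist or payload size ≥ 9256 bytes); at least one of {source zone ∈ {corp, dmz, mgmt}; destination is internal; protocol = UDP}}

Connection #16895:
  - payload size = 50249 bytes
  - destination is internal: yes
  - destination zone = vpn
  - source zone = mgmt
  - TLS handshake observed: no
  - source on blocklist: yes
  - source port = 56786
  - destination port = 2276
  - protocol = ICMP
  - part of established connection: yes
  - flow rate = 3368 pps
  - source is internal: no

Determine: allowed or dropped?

Atomic conditions:
  destination port ≥ 48832: 2276 ≥ 48832 is false
  payload size ≥ 21523 bytes: 50249 ≥ 21523 is true
  source port ≥ 19878: 56786 ≥ 19878 is true
  flow rate = 2639 pps: 3368 == 2639 is false
  TLS handshake observed: no → false
  destination zone ∈ {dmz, guest, internet}: vpn is not in the set → false
  source is internal: no → false
  protocol ∈ {ICMP, UDP}: ICMP is in the set → true
  NOT source on blocklist: yes → false
  destination is internal: yes → true
  source zone = mgmt: mgmt == mgmt is true
  destination port > 38738: 2276 > 38738 is false
  source port between 14747 and 39801: 56786 in [14747, 39801] is false
  NOT part of established connection: yes → false
  source on blocklist: yes → true
  payload size ≥ 9256 bytes: 50249 ≥ 9256 is true
  source zone ∈ {corp, dmz, mgmt}: mgmt is in the set → true
  protocol = UDP: ICMP == UDP is false
Combine:
[1.1] NOT false = true
[1] true OR true OR true = true
[2.2] NOT false = true
[2] false OR true = true
[3.2] NOT false = true
[3.3] NOT true = false
[3] false OR true OR false = true
[4] false OR true OR true = true
[5.1] NOT false = true
[5] true OR false = true
[6] false OR false = false
[7] true OR true = true
[8] true OR true OR false = true
[root] true AND true AND true AND true AND true AND false AND true AND true = false
Overall: false → dropped

Dropped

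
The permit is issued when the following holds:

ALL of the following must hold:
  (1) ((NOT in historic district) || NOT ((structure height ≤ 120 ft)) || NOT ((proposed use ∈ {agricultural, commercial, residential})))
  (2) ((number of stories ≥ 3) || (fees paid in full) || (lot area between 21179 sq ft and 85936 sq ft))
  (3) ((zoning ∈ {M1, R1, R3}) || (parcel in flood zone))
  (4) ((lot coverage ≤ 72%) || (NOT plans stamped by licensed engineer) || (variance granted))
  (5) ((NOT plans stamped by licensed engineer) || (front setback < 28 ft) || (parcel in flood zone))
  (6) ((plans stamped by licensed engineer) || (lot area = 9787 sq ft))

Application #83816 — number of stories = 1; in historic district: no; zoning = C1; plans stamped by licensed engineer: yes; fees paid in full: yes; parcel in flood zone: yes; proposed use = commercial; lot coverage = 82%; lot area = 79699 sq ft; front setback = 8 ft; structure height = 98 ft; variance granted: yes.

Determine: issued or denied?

Issued

Atomic conditions:
  NOT in historic district: no → true
  structure height ≤ 120 ft: 98 ≤ 120 is true
  proposed use ∈ {agricultural, commercial, residential}: commercial is in the set → true
  number of stories ≥ 3: 1 ≥ 3 is false
  fees paid in full: yes → true
  lot area between 21179 sq ft and 85936 sq ft: 79699 in [21179, 85936] is true
  zoning ∈ {M1, R1, R3}: C1 is not in the set → false
  parcel in flood zone: yes → true
  lot coverage ≤ 72%: 82 ≤ 72 is false
  NOT plans stamped by licensed engineer: yes → false
  variance granted: yes → true
  front setback < 28 ft: 8 < 28 is true
  plans stamped by licensed engineer: yes → true
  lot area = 9787 sq ft: 79699 == 9787 is false
Combine:
[1.2] NOT true = false
[1.3] NOT true = false
[1] true OR false OR false = true
[2] false OR true OR true = true
[3] false OR true = true
[4] false OR false OR true = true
[5] false OR true OR true = true
[6] true OR false = true
[root] true AND true AND true AND true AND true AND true = true
Overall: true → issued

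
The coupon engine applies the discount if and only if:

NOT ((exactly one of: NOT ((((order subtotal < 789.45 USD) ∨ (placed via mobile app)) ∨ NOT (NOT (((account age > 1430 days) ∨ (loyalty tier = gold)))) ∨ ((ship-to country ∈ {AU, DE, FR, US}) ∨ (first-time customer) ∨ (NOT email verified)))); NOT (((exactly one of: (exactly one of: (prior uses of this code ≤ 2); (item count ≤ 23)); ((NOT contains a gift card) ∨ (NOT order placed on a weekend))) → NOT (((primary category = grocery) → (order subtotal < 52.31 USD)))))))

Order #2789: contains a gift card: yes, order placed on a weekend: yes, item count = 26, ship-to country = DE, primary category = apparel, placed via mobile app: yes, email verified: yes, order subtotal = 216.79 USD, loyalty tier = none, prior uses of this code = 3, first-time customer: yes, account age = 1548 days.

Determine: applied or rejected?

Atomic conditions:
  order subtotal < 789.45 USD: 216.79 < 789.45 is true
  placed via mobile app: yes → true
  account age > 1430 days: 1548 > 1430 is true
  loyalty tier = gold: none == gold is false
  ship-to country ∈ {AU, DE, FR, US}: DE is in the set → true
  first-time customer: yes → true
  NOT email verified: yes → false
  prior uses of this code ≤ 2: 3 ≤ 2 is false
  item count ≤ 23: 26 ≤ 23 is false
  NOT contains a gift card: yes → false
  NOT order placed on a weekend: yes → false
  primary category = grocery: apparel == grocery is false
  order subtotal < 52.31 USD: 216.79 < 52.31 is false
Combine:
[1.1.1.1] true OR true = true
[1.1.1.2.1.1] true OR false = true
[1.1.1.2.1] NOT true = false
[1.1.1.2] NOT false = true
[1.1.1.3] true OR true OR false = true
[1.1.1] true OR true OR true = true
[1.1] NOT true = false
[1.2.1.1.1] exactly-one(false, false) = false
[1.2.1.1.2] false OR false = false
[1.2.1.1] exactly-one(false, false) = false
[1.2.1.2.1] false → false (antecedent false ⇒ implication holds) = true
[1.2.1.2] NOT true = false
[1.2.1] false → false (antecedent false ⇒ implication holds) = true
[1.2] NOT true = false
[1] exactly-one(false, false) = false
[root] NOT false = true
Overall: true → applied

Applied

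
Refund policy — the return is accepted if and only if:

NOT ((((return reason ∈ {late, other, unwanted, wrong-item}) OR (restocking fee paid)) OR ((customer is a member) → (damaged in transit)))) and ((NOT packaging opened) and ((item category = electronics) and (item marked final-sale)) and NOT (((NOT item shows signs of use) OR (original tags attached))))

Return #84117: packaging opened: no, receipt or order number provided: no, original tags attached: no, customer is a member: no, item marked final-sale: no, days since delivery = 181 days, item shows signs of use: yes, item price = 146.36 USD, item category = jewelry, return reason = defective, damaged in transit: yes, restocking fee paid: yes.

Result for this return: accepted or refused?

Refused

Atomic conditions:
  return reason ∈ {late, other, unwanted, wrong-item}: defective is not in the set → false
  restocking fee paid: yes → true
  customer is a member: no → false
  damaged in transit: yes → true
  NOT packaging opened: no → true
  item category = electronics: jewelry == electronics is false
  item marked final-sale: no → false
  NOT item shows signs of use: yes → false
  original tags attached: no → false
Combine:
[1.1.1] false OR true = true
[1.1.2] false → true (antecedent false ⇒ implication holds) = true
[1.1] true OR true = true
[1] NOT true = false
[2.2] false AND false = false
[2.3.1] false OR false = false
[2.3] NOT false = true
[2] true AND false AND true = false
[root] false AND false = false
Overall: false → refused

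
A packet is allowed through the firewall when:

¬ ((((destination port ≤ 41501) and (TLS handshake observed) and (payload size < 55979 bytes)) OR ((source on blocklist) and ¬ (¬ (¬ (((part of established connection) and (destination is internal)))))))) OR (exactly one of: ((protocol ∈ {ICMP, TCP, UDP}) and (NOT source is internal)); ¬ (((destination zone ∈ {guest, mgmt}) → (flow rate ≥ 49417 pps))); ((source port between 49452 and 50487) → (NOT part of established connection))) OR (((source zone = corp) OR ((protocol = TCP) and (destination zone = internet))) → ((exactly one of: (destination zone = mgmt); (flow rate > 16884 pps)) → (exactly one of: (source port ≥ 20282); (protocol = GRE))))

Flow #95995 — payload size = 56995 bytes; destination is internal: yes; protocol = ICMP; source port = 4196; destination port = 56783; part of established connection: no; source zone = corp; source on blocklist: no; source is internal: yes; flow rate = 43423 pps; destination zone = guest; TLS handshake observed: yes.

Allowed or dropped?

Atomic conditions:
  destination port ≤ 41501: 56783 ≤ 41501 is false
  TLS handshake observed: yes → true
  payload size < 55979 bytes: 56995 < 55979 is false
  source on blocklist: no → false
  part of established connection: no → false
  destination is internal: yes → true
  protocol ∈ {ICMP, TCP, UDP}: ICMP is in the set → true
  NOT source is internal: yes → false
  destination zone ∈ {guest, mgmt}: guest is in the set → true
  flow rate ≥ 49417 pps: 43423 ≥ 49417 is false
  source port between 49452 and 50487: 4196 in [49452, 50487] is false
  NOT part of established connection: no → true
  source zone = corp: corp == corp is true
  protocol = TCP: ICMP == TCP is false
  destination zone = internet: guest == internet is false
  destination zone = mgmt: guest == mgmt is false
  flow rate > 16884 pps: 43423 > 16884 is true
  source port ≥ 20282: 4196 ≥ 20282 is false
  protocol = GRE: ICMP == GRE is false
Combine:
[1.1.1] false AND true AND false = false
[1.1.2.2.1.1.1] false AND true = false
[1.1.2.2.1.1] NOT false = true
[1.1.2.2.1] NOT true = false
[1.1.2.2] NOT false = true
[1.1.2] false AND true = false
[1.1] false OR false = false
[1] NOT false = true
[2.1] true AND false = false
[2.2.1] true → false = false
[2.2] NOT false = true
[2.3] false → true (antecedent false ⇒ implication holds) = true
[2] exactly-one(false, true, true) = false
[3.1.2] false AND false = false
[3.1] true OR false = true
[3.2.1] exactly-one(false, true) = true
[3.2.2] exactly-one(false, false) = false
[3.2] true → false = false
[3] true → false = false
[root] true OR false OR false = true
Overall: true → allowed

Allowed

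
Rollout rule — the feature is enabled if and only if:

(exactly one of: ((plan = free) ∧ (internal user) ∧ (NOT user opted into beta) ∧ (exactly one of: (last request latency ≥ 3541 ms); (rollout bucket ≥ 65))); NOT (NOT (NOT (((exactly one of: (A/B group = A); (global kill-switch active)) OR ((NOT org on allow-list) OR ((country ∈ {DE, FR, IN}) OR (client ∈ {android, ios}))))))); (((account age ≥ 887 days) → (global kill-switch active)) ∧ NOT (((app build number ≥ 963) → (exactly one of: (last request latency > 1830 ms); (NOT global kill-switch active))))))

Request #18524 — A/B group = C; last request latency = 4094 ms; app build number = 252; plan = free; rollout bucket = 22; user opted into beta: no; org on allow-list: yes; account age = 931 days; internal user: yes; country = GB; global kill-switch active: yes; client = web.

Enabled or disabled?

Atomic conditions:
  plan = free: free == free is true
  internal user: yes → true
  NOT user opted into beta: no → true
  last request latency ≥ 3541 ms: 4094 ≥ 3541 is true
  rollout bucket ≥ 65: 22 ≥ 65 is false
  A/B group = A: C == A is false
  global kill-switch active: yes → true
  NOT org on allow-list: yes → false
  country ∈ {DE, FR, IN}: GB is not in the set → false
  client ∈ {android, ios}: web is not in the set → false
  account age ≥ 887 days: 931 ≥ 887 is true
  app build number ≥ 963: 252 ≥ 963 is false
  last request latency > 1830 ms: 4094 > 1830 is true
  NOT global kill-switch active: yes → false
Combine:
[1.4] exactly-one(true, false) = true
[1] true AND true AND true AND true = true
[2.1.1.1.1] exactly-one(false, true) = true
[2.1.1.1.2.2] false OR false = false
[2.1.1.1.2] false OR false = false
[2.1.1.1] true OR false = true
[2.1.1] NOT true = false
[2.1] NOT false = true
[2] NOT true = false
[3.1] true → true = true
[3.2.1.2] exactly-one(true, false) = true
[3.2.1] false → true (antecedent false ⇒ implication holds) = true
[3.2] NOT true = false
[3] true AND false = false
[root] exactly-one(true, false, false) = true
Overall: true → enabled

Enabled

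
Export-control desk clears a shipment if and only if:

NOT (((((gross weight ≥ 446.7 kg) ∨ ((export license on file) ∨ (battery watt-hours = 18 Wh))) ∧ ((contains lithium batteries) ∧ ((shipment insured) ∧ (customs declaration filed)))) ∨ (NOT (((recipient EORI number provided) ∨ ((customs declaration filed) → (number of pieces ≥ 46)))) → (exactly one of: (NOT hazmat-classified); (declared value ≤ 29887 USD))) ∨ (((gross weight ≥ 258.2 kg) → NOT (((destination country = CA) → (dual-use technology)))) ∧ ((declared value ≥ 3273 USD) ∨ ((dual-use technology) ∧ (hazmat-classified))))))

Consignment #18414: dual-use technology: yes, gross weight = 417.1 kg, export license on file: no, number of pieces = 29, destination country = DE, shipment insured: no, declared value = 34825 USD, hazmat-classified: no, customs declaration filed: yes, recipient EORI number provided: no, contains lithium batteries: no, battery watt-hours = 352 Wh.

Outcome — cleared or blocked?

Atomic conditions:
  gross weight ≥ 446.7 kg: 417.1 ≥ 446.7 is false
  export license on file: no → false
  battery watt-hours = 18 Wh: 352 == 18 is false
  contains lithium batteries: no → false
  shipment insured: no → false
  customs declaration filed: yes → true
  recipient EORI number provided: no → false
  number of pieces ≥ 46: 29 ≥ 46 is false
  NOT hazmat-classified: no → true
  declared value ≤ 29887 USD: 34825 ≤ 29887 is false
  gross weight ≥ 258.2 kg: 417.1 ≥ 258.2 is true
  destination country = CA: DE == CA is false
  dual-use technology: yes → true
  declared value ≥ 3273 USD: 34825 ≥ 3273 is true
  hazmat-classified: no → false
Combine:
[1.1.1.2] false OR false = false
[1.1.1] false OR false = false
[1.1.2.2] false AND true = false
[1.1.2] false AND false = false
[1.1] false AND false = false
[1.2.1.1.2] true → false = false
[1.2.1.1] false OR false = false
[1.2.1] NOT false = true
[1.2.2] exactly-one(true, false) = true
[1.2] true → true = true
[1.3.1.2.1] false → true (antecedent false ⇒ implication holds) = true
[1.3.1.2] NOT true = false
[1.3.1] true → false = false
[1.3.2.2] true AND false = false
[1.3.2] true OR false = true
[1.3] false AND true = false
[1] false OR true OR false = true
[root] NOT true = false
Overall: false → blocked

Blocked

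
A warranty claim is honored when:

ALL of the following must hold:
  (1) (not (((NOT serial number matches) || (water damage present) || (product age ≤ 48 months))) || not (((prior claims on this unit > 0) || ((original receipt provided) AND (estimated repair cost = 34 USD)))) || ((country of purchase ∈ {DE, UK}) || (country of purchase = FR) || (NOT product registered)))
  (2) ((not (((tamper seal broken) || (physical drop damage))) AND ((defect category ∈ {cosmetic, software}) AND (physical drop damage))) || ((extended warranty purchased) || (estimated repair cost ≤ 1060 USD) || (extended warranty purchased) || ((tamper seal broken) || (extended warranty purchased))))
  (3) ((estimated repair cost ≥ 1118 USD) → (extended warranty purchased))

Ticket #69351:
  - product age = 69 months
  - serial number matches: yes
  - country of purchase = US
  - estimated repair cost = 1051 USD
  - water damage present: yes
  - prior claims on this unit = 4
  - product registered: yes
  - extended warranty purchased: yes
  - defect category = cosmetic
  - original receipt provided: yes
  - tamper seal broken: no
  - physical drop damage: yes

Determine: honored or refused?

Refused

Atomic conditions:
  NOT serial number matches: yes → false
  water damage present: yes → true
  product age ≤ 48 months: 69 ≤ 48 is false
  prior claims on this unit > 0: 4 > 0 is true
  original receipt provided: yes → true
  estimated repair cost = 34 USD: 1051 == 34 is false
  country of purchase ∈ {DE, UK}: US is not in the set → false
  country of purchase = FR: US == FR is false
  NOT product registered: yes → false
  tamper seal broken: no → false
  physical drop damage: yes → true
  defect category ∈ {cosmetic, software}: cosmetic is in the set → true
  extended warranty purchased: yes → true
  estimated repair cost ≤ 1060 USD: 1051 ≤ 1060 is true
  estimated repair cost ≥ 1118 USD: 1051 ≥ 1118 is false
Combine:
[1.1.1] false OR true OR false = true
[1.1] NOT true = false
[1.2.1.2] true AND false = false
[1.2.1] true OR false = true
[1.2] NOT true = false
[1.3] false OR false OR false = false
[1] false OR false OR false = false
[2.1.1.1] false OR true = true
[2.1.1] NOT true = false
[2.1.2] true AND true = true
[2.1] false AND true = false
[2.2.4] false OR true = true
[2.2] true OR true OR true OR true = true
[2] false OR true = true
[3] false → true (antecedent false ⇒ implication holds) = true
[root] false AND true AND true = false
Overall: false → refused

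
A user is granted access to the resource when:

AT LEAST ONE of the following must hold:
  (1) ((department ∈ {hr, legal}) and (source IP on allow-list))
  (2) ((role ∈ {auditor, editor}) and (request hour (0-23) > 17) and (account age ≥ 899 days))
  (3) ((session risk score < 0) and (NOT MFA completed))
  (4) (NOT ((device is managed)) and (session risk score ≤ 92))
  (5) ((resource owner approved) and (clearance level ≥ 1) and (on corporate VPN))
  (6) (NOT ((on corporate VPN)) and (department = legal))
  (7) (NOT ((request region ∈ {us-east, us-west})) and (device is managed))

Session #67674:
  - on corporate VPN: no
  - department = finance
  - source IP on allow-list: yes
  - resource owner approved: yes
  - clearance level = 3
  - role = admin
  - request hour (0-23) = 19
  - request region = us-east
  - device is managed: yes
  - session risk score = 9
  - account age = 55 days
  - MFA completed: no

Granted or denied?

Atomic conditions:
  department ∈ {hr, legal}: finance is not in the set → false
  source IP on allow-list: yes → true
  role ∈ {auditor, editor}: admin is not in the set → false
  request hour (0-23) > 17: 19 > 17 is true
  account age ≥ 899 days: 55 ≥ 899 is false
  session risk score < 0: 9 < 0 is false
  NOT MFA completed: no → true
  device is managed: yes → true
  session risk score ≤ 92: 9 ≤ 92 is true
  resource owner approved: yes → true
  clearance level ≥ 1: 3 ≥ 1 is true
  on corporate VPN: no → false
  department = legal: finance == legal is false
  request region ∈ {us-east, us-west}: us-east is in the set → true
Combine:
[1] false AND true = false
[2] false AND true AND false = false
[3] false AND true = false
[4.1] NOT true = false
[4] false AND true = false
[5] true AND true AND false = false
[6.1] NOT false = true
[6] true AND false = false
[7.1] NOT true = false
[7] false AND true = false
[root] false OR false OR false OR false OR false OR false OR false = false
Overall: false → denied

Denied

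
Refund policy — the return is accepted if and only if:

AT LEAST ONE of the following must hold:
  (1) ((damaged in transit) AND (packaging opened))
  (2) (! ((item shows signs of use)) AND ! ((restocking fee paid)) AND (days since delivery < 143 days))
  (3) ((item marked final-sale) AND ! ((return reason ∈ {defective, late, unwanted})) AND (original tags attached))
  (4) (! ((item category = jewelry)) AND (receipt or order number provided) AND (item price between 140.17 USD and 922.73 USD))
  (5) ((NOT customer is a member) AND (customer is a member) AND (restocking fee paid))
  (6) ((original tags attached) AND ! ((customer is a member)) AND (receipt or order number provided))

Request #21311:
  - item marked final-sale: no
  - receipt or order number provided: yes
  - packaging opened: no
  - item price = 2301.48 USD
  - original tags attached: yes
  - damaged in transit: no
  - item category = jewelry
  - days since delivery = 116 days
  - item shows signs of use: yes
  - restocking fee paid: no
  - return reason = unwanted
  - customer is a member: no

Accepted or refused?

Atomic conditions:
  damaged in transit: no → false
  packaging opened: no → false
  item shows signs of use: yes → true
  restocking fee paid: no → false
  days since delivery < 143 days: 116 < 143 is true
  item marked final-sale: no → false
  return reason ∈ {defective, late, unwanted}: unwanted is in the set → true
  original tags attached: yes → true
  item category = jewelry: jewelry == jewelry is true
  receipt or order number provided: yes → true
  item price between 140.17 USD and 922.73 USD: 2301.48 in [140.17, 922.73] is false
  NOT customer is a member: no → true
  customer is a member: no → false
Combine:
[1] false AND false = false
[2.1] NOT true = false
[2.2] NOT false = true
[2] false AND true AND true = false
[3.2] NOT true = false
[3] false AND false AND true = false
[4.1] NOT true = false
[4] false AND true AND false = false
[5] true AND false AND false = false
[6.2] NOT false = true
[6] true AND true AND true = true
[root] false OR false OR false OR false OR false OR true = true
Overall: true → accepted

Accepted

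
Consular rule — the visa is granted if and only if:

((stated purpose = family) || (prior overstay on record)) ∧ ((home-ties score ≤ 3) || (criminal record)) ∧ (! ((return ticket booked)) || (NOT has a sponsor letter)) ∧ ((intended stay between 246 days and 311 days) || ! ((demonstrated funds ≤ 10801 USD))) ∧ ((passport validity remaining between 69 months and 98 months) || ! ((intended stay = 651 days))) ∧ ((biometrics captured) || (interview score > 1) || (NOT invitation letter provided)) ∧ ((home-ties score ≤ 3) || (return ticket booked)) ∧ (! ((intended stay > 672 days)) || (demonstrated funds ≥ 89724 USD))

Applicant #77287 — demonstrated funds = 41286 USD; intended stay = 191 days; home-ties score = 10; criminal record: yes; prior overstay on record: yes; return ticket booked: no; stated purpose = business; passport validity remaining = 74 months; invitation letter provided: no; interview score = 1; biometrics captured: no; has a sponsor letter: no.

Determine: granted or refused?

Refused

Atomic conditions:
  stated purpose = family: business == family is false
  prior overstay on record: yes → true
  home-ties score ≤ 3: 10 ≤ 3 is false
  criminal record: yes → true
  return ticket booked: no → false
  NOT has a sponsor letter: no → true
  intended stay between 246 days and 311 days: 191 in [246, 311] is false
  demonstrated funds ≤ 10801 USD: 41286 ≤ 10801 is false
  passport validity remaining between 69 months and 98 months: 74 in [69, 98] is true
  intended stay = 651 days: 191 == 651 is false
  biometrics captured: no → false
  interview score > 1: 1 > 1 is false
  NOT invitation letter provided: no → true
  intended stay > 672 days: 191 > 672 is false
  demonstrated funds ≥ 89724 USD: 41286 ≥ 89724 is false
Combine:
[1] false OR true = true
[2] false OR true = true
[3.1] NOT false = true
[3] true OR true = true
[4.2] NOT false = true
[4] false OR true = true
[5.2] NOT false = true
[5] true OR true = true
[6] false OR false OR true = true
[7] false OR false = false
[8.1] NOT false = true
[8] true OR false = true
[root] true AND true AND true AND true AND true AND true AND false AND true = false
Overall: false → refused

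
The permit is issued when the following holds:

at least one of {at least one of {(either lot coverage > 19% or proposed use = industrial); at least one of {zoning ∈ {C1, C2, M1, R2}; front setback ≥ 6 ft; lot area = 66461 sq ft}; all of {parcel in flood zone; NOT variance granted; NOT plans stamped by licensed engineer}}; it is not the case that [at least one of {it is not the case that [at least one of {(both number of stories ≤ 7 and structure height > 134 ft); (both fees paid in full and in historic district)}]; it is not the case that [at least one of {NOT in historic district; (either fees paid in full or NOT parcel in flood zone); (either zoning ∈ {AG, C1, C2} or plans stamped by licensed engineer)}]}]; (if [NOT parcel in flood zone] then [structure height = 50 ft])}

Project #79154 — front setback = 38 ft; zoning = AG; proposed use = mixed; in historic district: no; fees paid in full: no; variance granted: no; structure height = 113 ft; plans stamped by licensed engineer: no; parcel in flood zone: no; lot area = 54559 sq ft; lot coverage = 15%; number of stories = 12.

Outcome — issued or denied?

Issued

Atomic conditions:
  lot coverage > 19%: 15 > 19 is false
  proposed use = industrial: mixed == industrial is false
  zoning ∈ {C1, C2, M1, R2}: AG is not in the set → false
  front setback ≥ 6 ft: 38 ≥ 6 is true
  lot area = 66461 sq ft: 54559 == 66461 is false
  parcel in flood zone: no → false
  NOT variance granted: no → true
  NOT plans stamped by licensed engineer: no → true
  number of stories ≤ 7: 12 ≤ 7 is false
  structure height > 134 ft: 113 > 134 is false
  fees paid in full: no → false
  in historic district: no → false
  NOT in historic district: no → true
  NOT parcel in flood zone: no → true
  zoning ∈ {AG, C1, C2}: AG is in the set → true
  plans stamped by licensed engineer: no → false
  structure height = 50 ft: 113 == 50 is false
Combine:
[1.1] false OR false = false
[1.2] false OR true OR false = true
[1.3] false AND true AND true = false
[1] false OR true OR false = true
[2.1.1.1.1] false AND false = false
[2.1.1.1.2] false AND false = false
[2.1.1.1] false OR false = false
[2.1.1] NOT false = true
[2.1.2.1.2] false OR true = true
[2.1.2.1.3] true OR false = true
[2.1.2.1] true OR true OR true = true
[2.1.2] NOT true = false
[2.1] true OR false = true
[2] NOT true = false
[3] true → false = false
[root] true OR false OR false = true
Overall: true → issued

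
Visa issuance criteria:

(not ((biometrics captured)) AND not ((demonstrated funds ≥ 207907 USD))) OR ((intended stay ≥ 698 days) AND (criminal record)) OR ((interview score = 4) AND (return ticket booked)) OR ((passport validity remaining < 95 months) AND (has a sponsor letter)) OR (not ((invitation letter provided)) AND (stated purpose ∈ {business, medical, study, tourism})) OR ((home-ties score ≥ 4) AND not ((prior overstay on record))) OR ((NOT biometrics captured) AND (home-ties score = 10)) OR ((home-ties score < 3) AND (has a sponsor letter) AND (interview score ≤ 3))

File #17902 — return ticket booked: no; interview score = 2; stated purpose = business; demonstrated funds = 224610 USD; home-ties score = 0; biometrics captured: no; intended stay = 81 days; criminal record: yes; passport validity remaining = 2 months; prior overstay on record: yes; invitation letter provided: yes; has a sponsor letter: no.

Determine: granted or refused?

Atomic conditions:
  biometrics captured: no → false
  demonstrated funds ≥ 207907 USD: 224610 ≥ 207907 is true
  intended stay ≥ 698 days: 81 ≥ 698 is false
  criminal record: yes → true
  interview score = 4: 2 == 4 is false
  return ticket booked: no → false
  passport validity remaining < 95 months: 2 < 95 is true
  has a sponsor letter: no → false
  invitation letter provided: yes → true
  stated purpose ∈ {business, medical, study, tourism}: business is in the set → true
  home-ties score ≥ 4: 0 ≥ 4 is false
  prior overstay on record: yes → true
  NOT biometrics captured: no → true
  home-ties score = 10: 0 == 10 is false
  home-ties score < 3: 0 < 3 is true
  interview score ≤ 3: 2 ≤ 3 is true
Combine:
[1.1] NOT false = true
[1.2] NOT true = false
[1] true AND false = false
[2] false AND true = false
[3] false AND false = false
[4] true AND false = false
[5.1] NOT true = false
[5] false AND true = false
[6.2] NOT true = false
[6] false AND false = false
[7] true AND false = false
[8] true AND false AND true = false
[root] false OR false OR false OR false OR false OR false OR false OR false = false
Overall: false → refused

Refused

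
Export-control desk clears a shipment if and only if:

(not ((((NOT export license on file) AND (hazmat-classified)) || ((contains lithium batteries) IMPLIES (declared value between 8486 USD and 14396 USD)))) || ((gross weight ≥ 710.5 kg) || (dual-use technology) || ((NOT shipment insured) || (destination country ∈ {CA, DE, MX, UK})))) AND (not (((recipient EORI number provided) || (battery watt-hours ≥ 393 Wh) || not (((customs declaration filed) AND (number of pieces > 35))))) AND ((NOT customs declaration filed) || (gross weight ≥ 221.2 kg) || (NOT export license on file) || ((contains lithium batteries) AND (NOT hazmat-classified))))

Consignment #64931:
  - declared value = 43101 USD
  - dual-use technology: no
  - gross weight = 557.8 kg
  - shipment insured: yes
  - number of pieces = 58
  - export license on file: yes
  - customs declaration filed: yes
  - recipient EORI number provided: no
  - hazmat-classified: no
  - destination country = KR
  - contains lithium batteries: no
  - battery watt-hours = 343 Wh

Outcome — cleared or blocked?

Blocked

Atomic conditions:
  NOT export license on file: yes → false
  hazmat-classified: no → false
  contains lithium batteries: no → false
  declared value between 8486 USD and 14396 USD: 43101 in [8486, 14396] is false
  gross weight ≥ 710.5 kg: 557.8 ≥ 710.5 is false
  dual-use technology: no → false
  NOT shipment insured: yes → false
  destination country ∈ {CA, DE, MX, UK}: KR is not in the set → false
  recipient EORI number provided: no → false
  battery watt-hours ≥ 393 Wh: 343 ≥ 393 is false
  customs declaration filed: yes → true
  number of pieces > 35: 58 > 35 is true
  NOT customs declaration filed: yes → false
  gross weight ≥ 221.2 kg: 557.8 ≥ 221.2 is true
  NOT hazmat-classified: no → true
Combine:
[1.1.1.1] false AND false = false
[1.1.1.2] false → false (antecedent false ⇒ implication holds) = true
[1.1.1] false OR true = true
[1.1] NOT true = false
[1.2.3] false OR false = false
[1.2] false OR false OR false = false
[1] false OR false = false
[2.1.1.3.1] true AND true = true
[2.1.1.3] NOT true = false
[2.1.1] false OR false OR false = false
[2.1] NOT false = true
[2.2.4] false AND true = false
[2.2] false OR true OR false OR false = true
[2] true AND true = true
[root] false AND true = false
Overall: false → blocked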